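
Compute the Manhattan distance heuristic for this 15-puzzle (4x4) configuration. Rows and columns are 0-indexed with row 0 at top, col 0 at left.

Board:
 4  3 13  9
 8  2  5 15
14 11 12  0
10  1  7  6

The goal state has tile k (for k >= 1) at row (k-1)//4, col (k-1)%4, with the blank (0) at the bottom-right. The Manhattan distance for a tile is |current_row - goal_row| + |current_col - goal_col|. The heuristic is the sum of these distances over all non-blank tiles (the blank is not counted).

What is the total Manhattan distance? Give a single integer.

Answer: 39

Derivation:
Tile 4: at (0,0), goal (0,3), distance |0-0|+|0-3| = 3
Tile 3: at (0,1), goal (0,2), distance |0-0|+|1-2| = 1
Tile 13: at (0,2), goal (3,0), distance |0-3|+|2-0| = 5
Tile 9: at (0,3), goal (2,0), distance |0-2|+|3-0| = 5
Tile 8: at (1,0), goal (1,3), distance |1-1|+|0-3| = 3
Tile 2: at (1,1), goal (0,1), distance |1-0|+|1-1| = 1
Tile 5: at (1,2), goal (1,0), distance |1-1|+|2-0| = 2
Tile 15: at (1,3), goal (3,2), distance |1-3|+|3-2| = 3
Tile 14: at (2,0), goal (3,1), distance |2-3|+|0-1| = 2
Tile 11: at (2,1), goal (2,2), distance |2-2|+|1-2| = 1
Tile 12: at (2,2), goal (2,3), distance |2-2|+|2-3| = 1
Tile 10: at (3,0), goal (2,1), distance |3-2|+|0-1| = 2
Tile 1: at (3,1), goal (0,0), distance |3-0|+|1-0| = 4
Tile 7: at (3,2), goal (1,2), distance |3-1|+|2-2| = 2
Tile 6: at (3,3), goal (1,1), distance |3-1|+|3-1| = 4
Sum: 3 + 1 + 5 + 5 + 3 + 1 + 2 + 3 + 2 + 1 + 1 + 2 + 4 + 2 + 4 = 39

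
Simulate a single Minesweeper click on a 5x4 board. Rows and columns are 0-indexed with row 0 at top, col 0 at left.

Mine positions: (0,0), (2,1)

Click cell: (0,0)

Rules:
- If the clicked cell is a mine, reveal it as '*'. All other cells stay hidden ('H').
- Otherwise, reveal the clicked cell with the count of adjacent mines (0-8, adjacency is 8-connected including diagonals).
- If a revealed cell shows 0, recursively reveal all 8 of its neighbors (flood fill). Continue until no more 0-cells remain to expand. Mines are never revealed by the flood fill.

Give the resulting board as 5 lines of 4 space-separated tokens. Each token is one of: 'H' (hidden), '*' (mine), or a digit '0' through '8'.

* H H H
H H H H
H H H H
H H H H
H H H H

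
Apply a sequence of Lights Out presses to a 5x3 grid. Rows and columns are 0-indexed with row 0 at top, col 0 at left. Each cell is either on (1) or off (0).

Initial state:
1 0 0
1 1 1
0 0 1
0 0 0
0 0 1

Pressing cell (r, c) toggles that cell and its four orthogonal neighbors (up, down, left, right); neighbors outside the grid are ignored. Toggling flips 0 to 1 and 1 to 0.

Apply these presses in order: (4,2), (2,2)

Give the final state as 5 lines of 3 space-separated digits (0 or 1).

After press 1 at (4,2):
1 0 0
1 1 1
0 0 1
0 0 1
0 1 0

After press 2 at (2,2):
1 0 0
1 1 0
0 1 0
0 0 0
0 1 0

Answer: 1 0 0
1 1 0
0 1 0
0 0 0
0 1 0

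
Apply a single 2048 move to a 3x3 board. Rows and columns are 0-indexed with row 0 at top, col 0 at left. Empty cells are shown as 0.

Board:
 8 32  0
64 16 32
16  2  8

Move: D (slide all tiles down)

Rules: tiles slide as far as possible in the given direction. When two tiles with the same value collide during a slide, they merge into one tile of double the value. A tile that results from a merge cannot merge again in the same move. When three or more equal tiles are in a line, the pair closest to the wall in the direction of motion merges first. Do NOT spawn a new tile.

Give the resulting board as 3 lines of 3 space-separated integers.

Answer:  8 32  0
64 16 32
16  2  8

Derivation:
Slide down:
col 0: [8, 64, 16] -> [8, 64, 16]
col 1: [32, 16, 2] -> [32, 16, 2]
col 2: [0, 32, 8] -> [0, 32, 8]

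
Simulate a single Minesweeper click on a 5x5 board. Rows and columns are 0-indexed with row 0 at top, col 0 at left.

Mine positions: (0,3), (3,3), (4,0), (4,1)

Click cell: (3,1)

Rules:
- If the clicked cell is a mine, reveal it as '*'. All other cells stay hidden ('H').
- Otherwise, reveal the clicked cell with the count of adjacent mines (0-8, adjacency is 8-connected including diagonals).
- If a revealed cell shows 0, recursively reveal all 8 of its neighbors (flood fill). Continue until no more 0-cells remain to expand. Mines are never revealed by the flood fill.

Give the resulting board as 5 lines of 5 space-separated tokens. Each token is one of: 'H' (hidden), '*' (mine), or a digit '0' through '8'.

H H H H H
H H H H H
H H H H H
H 2 H H H
H H H H H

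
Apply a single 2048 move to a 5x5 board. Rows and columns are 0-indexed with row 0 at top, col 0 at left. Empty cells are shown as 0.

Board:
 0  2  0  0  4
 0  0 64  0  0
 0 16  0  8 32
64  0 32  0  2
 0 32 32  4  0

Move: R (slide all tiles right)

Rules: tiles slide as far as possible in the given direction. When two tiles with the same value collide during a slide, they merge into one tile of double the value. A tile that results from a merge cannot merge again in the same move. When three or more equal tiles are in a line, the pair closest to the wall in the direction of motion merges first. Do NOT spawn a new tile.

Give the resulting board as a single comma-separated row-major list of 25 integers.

Slide right:
row 0: [0, 2, 0, 0, 4] -> [0, 0, 0, 2, 4]
row 1: [0, 0, 64, 0, 0] -> [0, 0, 0, 0, 64]
row 2: [0, 16, 0, 8, 32] -> [0, 0, 16, 8, 32]
row 3: [64, 0, 32, 0, 2] -> [0, 0, 64, 32, 2]
row 4: [0, 32, 32, 4, 0] -> [0, 0, 0, 64, 4]

Answer: 0, 0, 0, 2, 4, 0, 0, 0, 0, 64, 0, 0, 16, 8, 32, 0, 0, 64, 32, 2, 0, 0, 0, 64, 4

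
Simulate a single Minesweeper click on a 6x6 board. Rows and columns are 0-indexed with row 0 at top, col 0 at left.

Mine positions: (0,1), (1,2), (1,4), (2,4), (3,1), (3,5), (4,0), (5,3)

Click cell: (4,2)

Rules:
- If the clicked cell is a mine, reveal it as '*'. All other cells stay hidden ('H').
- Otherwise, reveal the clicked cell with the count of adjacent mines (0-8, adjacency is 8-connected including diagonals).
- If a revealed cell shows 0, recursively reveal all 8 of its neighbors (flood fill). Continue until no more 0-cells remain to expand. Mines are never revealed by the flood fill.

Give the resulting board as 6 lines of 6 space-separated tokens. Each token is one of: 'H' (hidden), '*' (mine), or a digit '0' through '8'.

H H H H H H
H H H H H H
H H H H H H
H H H H H H
H H 2 H H H
H H H H H H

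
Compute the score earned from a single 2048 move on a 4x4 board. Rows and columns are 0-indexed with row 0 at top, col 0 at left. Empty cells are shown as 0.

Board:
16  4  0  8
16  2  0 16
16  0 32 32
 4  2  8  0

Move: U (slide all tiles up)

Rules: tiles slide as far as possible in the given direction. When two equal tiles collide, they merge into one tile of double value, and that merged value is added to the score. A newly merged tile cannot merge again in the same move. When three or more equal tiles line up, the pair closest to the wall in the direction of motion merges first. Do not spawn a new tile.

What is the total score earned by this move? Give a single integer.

Slide up:
col 0: [16, 16, 16, 4] -> [32, 16, 4, 0]  score +32 (running 32)
col 1: [4, 2, 0, 2] -> [4, 4, 0, 0]  score +4 (running 36)
col 2: [0, 0, 32, 8] -> [32, 8, 0, 0]  score +0 (running 36)
col 3: [8, 16, 32, 0] -> [8, 16, 32, 0]  score +0 (running 36)
Board after move:
32  4 32  8
16  4  8 16
 4  0  0 32
 0  0  0  0

Answer: 36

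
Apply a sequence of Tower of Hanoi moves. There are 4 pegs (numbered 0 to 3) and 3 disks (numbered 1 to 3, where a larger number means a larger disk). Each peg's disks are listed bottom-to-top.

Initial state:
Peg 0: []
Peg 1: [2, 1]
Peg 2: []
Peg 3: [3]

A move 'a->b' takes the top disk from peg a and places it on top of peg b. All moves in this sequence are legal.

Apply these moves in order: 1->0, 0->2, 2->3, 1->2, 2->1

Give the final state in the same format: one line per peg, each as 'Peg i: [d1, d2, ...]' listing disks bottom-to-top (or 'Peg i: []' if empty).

After move 1 (1->0):
Peg 0: [1]
Peg 1: [2]
Peg 2: []
Peg 3: [3]

After move 2 (0->2):
Peg 0: []
Peg 1: [2]
Peg 2: [1]
Peg 3: [3]

After move 3 (2->3):
Peg 0: []
Peg 1: [2]
Peg 2: []
Peg 3: [3, 1]

After move 4 (1->2):
Peg 0: []
Peg 1: []
Peg 2: [2]
Peg 3: [3, 1]

After move 5 (2->1):
Peg 0: []
Peg 1: [2]
Peg 2: []
Peg 3: [3, 1]

Answer: Peg 0: []
Peg 1: [2]
Peg 2: []
Peg 3: [3, 1]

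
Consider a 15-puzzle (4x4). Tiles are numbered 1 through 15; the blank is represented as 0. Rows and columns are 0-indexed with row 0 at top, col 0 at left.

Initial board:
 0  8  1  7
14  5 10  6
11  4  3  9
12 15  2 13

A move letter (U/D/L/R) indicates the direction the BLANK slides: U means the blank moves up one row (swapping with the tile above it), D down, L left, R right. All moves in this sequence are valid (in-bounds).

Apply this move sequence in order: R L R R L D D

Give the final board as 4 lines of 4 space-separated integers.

Answer:  8  5  1  7
14  4 10  6
11  0  3  9
12 15  2 13

Derivation:
After move 1 (R):
 8  0  1  7
14  5 10  6
11  4  3  9
12 15  2 13

After move 2 (L):
 0  8  1  7
14  5 10  6
11  4  3  9
12 15  2 13

After move 3 (R):
 8  0  1  7
14  5 10  6
11  4  3  9
12 15  2 13

After move 4 (R):
 8  1  0  7
14  5 10  6
11  4  3  9
12 15  2 13

After move 5 (L):
 8  0  1  7
14  5 10  6
11  4  3  9
12 15  2 13

After move 6 (D):
 8  5  1  7
14  0 10  6
11  4  3  9
12 15  2 13

After move 7 (D):
 8  5  1  7
14  4 10  6
11  0  3  9
12 15  2 13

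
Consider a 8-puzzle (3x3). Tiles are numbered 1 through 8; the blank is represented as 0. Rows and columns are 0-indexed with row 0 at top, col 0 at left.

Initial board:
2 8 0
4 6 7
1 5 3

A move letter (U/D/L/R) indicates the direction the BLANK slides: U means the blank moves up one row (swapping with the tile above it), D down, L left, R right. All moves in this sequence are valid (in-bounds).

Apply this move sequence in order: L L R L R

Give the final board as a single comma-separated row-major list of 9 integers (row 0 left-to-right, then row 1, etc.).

After move 1 (L):
2 0 8
4 6 7
1 5 3

After move 2 (L):
0 2 8
4 6 7
1 5 3

After move 3 (R):
2 0 8
4 6 7
1 5 3

After move 4 (L):
0 2 8
4 6 7
1 5 3

After move 5 (R):
2 0 8
4 6 7
1 5 3

Answer: 2, 0, 8, 4, 6, 7, 1, 5, 3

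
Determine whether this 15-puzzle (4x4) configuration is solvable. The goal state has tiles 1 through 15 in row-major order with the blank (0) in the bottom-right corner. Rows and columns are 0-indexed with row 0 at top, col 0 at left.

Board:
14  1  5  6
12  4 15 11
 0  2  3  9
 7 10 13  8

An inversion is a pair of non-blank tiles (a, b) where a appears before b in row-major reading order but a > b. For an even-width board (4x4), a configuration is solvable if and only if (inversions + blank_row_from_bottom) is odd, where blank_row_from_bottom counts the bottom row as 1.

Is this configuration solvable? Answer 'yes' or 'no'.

Answer: yes

Derivation:
Inversions: 47
Blank is in row 2 (0-indexed from top), which is row 2 counting from the bottom (bottom = 1).
47 + 2 = 49, which is odd, so the puzzle is solvable.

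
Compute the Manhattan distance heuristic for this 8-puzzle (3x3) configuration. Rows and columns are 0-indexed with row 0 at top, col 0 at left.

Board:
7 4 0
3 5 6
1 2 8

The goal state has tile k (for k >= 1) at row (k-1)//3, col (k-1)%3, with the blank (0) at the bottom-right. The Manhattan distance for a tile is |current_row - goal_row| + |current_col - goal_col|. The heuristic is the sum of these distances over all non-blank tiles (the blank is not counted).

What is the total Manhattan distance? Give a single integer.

Tile 7: (0,0)->(2,0) = 2
Tile 4: (0,1)->(1,0) = 2
Tile 3: (1,0)->(0,2) = 3
Tile 5: (1,1)->(1,1) = 0
Tile 6: (1,2)->(1,2) = 0
Tile 1: (2,0)->(0,0) = 2
Tile 2: (2,1)->(0,1) = 2
Tile 8: (2,2)->(2,1) = 1
Sum: 2 + 2 + 3 + 0 + 0 + 2 + 2 + 1 = 12

Answer: 12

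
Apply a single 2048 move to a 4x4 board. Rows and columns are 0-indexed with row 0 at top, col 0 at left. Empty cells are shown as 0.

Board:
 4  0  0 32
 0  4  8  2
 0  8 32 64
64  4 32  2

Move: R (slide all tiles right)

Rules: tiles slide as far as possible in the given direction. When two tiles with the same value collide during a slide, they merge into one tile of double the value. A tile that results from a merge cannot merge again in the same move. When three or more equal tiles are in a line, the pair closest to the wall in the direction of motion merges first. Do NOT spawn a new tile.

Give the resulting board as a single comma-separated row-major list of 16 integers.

Slide right:
row 0: [4, 0, 0, 32] -> [0, 0, 4, 32]
row 1: [0, 4, 8, 2] -> [0, 4, 8, 2]
row 2: [0, 8, 32, 64] -> [0, 8, 32, 64]
row 3: [64, 4, 32, 2] -> [64, 4, 32, 2]

Answer: 0, 0, 4, 32, 0, 4, 8, 2, 0, 8, 32, 64, 64, 4, 32, 2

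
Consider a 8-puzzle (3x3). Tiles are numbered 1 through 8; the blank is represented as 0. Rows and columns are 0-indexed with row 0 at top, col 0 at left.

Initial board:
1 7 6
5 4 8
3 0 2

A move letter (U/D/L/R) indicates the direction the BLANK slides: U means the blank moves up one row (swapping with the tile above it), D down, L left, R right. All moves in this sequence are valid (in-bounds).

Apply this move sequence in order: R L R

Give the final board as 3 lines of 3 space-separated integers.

Answer: 1 7 6
5 4 8
3 2 0

Derivation:
After move 1 (R):
1 7 6
5 4 8
3 2 0

After move 2 (L):
1 7 6
5 4 8
3 0 2

After move 3 (R):
1 7 6
5 4 8
3 2 0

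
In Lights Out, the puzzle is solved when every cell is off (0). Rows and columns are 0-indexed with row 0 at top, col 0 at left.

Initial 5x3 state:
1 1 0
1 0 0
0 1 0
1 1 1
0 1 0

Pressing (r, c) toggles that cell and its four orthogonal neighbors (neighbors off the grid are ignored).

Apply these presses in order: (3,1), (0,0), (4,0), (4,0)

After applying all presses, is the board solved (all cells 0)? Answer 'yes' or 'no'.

After press 1 at (3,1):
1 1 0
1 0 0
0 0 0
0 0 0
0 0 0

After press 2 at (0,0):
0 0 0
0 0 0
0 0 0
0 0 0
0 0 0

After press 3 at (4,0):
0 0 0
0 0 0
0 0 0
1 0 0
1 1 0

After press 4 at (4,0):
0 0 0
0 0 0
0 0 0
0 0 0
0 0 0

Lights still on: 0

Answer: yes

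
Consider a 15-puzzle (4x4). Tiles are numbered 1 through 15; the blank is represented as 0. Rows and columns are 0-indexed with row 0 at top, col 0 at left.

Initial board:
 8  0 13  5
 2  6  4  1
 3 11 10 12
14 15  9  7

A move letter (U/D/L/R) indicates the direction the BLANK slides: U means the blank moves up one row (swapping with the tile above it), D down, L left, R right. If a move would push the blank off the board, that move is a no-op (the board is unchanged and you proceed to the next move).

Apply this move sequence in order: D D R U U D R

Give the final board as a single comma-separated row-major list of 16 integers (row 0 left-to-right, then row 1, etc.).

Answer: 8, 6, 13, 5, 2, 11, 1, 0, 3, 10, 4, 12, 14, 15, 9, 7

Derivation:
After move 1 (D):
 8  6 13  5
 2  0  4  1
 3 11 10 12
14 15  9  7

After move 2 (D):
 8  6 13  5
 2 11  4  1
 3  0 10 12
14 15  9  7

After move 3 (R):
 8  6 13  5
 2 11  4  1
 3 10  0 12
14 15  9  7

After move 4 (U):
 8  6 13  5
 2 11  0  1
 3 10  4 12
14 15  9  7

After move 5 (U):
 8  6  0  5
 2 11 13  1
 3 10  4 12
14 15  9  7

After move 6 (D):
 8  6 13  5
 2 11  0  1
 3 10  4 12
14 15  9  7

After move 7 (R):
 8  6 13  5
 2 11  1  0
 3 10  4 12
14 15  9  7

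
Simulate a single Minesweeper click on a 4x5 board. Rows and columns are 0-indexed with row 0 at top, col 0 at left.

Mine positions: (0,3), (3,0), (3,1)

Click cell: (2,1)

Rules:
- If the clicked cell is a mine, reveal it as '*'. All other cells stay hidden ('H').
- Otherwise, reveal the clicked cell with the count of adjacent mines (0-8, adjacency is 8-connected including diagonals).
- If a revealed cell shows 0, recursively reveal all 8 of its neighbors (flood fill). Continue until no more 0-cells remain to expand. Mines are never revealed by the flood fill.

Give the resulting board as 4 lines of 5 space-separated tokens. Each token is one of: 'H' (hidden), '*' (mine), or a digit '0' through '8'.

H H H H H
H H H H H
H 2 H H H
H H H H H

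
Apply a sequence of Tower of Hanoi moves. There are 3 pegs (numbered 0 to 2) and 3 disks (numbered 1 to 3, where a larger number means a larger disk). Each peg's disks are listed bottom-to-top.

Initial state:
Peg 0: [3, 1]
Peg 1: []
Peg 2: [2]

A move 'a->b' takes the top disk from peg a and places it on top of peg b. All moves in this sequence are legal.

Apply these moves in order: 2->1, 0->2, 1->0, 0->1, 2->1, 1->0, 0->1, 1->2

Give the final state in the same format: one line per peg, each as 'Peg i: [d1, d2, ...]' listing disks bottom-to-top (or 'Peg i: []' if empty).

Answer: Peg 0: [3]
Peg 1: [2]
Peg 2: [1]

Derivation:
After move 1 (2->1):
Peg 0: [3, 1]
Peg 1: [2]
Peg 2: []

After move 2 (0->2):
Peg 0: [3]
Peg 1: [2]
Peg 2: [1]

After move 3 (1->0):
Peg 0: [3, 2]
Peg 1: []
Peg 2: [1]

After move 4 (0->1):
Peg 0: [3]
Peg 1: [2]
Peg 2: [1]

After move 5 (2->1):
Peg 0: [3]
Peg 1: [2, 1]
Peg 2: []

After move 6 (1->0):
Peg 0: [3, 1]
Peg 1: [2]
Peg 2: []

After move 7 (0->1):
Peg 0: [3]
Peg 1: [2, 1]
Peg 2: []

After move 8 (1->2):
Peg 0: [3]
Peg 1: [2]
Peg 2: [1]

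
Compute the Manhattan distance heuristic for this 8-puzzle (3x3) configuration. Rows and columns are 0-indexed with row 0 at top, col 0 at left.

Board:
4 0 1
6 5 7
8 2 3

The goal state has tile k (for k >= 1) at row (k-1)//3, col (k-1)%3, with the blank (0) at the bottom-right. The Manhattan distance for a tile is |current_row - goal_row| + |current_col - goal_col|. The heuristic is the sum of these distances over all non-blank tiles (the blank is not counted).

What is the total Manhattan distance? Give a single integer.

Tile 4: (0,0)->(1,0) = 1
Tile 1: (0,2)->(0,0) = 2
Tile 6: (1,0)->(1,2) = 2
Tile 5: (1,1)->(1,1) = 0
Tile 7: (1,2)->(2,0) = 3
Tile 8: (2,0)->(2,1) = 1
Tile 2: (2,1)->(0,1) = 2
Tile 3: (2,2)->(0,2) = 2
Sum: 1 + 2 + 2 + 0 + 3 + 1 + 2 + 2 = 13

Answer: 13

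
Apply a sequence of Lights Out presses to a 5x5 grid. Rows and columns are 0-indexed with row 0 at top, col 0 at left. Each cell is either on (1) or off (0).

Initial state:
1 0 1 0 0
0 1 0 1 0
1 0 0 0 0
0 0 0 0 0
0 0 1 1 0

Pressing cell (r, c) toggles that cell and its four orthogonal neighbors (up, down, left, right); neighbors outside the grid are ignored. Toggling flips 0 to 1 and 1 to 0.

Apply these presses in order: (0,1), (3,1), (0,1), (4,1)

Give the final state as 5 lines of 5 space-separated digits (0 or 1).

Answer: 1 0 1 0 0
0 1 0 1 0
1 1 0 0 0
1 0 1 0 0
1 0 0 1 0

Derivation:
After press 1 at (0,1):
0 1 0 0 0
0 0 0 1 0
1 0 0 0 0
0 0 0 0 0
0 0 1 1 0

After press 2 at (3,1):
0 1 0 0 0
0 0 0 1 0
1 1 0 0 0
1 1 1 0 0
0 1 1 1 0

After press 3 at (0,1):
1 0 1 0 0
0 1 0 1 0
1 1 0 0 0
1 1 1 0 0
0 1 1 1 0

After press 4 at (4,1):
1 0 1 0 0
0 1 0 1 0
1 1 0 0 0
1 0 1 0 0
1 0 0 1 0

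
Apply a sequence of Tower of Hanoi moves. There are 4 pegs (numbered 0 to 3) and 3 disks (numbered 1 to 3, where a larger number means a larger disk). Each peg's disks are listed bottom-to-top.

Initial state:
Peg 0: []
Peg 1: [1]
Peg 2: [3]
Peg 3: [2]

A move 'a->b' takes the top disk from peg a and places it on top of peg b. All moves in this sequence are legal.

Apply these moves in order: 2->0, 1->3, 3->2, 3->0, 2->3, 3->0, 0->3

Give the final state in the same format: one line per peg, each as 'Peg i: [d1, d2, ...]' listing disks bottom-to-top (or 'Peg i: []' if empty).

After move 1 (2->0):
Peg 0: [3]
Peg 1: [1]
Peg 2: []
Peg 3: [2]

After move 2 (1->3):
Peg 0: [3]
Peg 1: []
Peg 2: []
Peg 3: [2, 1]

After move 3 (3->2):
Peg 0: [3]
Peg 1: []
Peg 2: [1]
Peg 3: [2]

After move 4 (3->0):
Peg 0: [3, 2]
Peg 1: []
Peg 2: [1]
Peg 3: []

After move 5 (2->3):
Peg 0: [3, 2]
Peg 1: []
Peg 2: []
Peg 3: [1]

After move 6 (3->0):
Peg 0: [3, 2, 1]
Peg 1: []
Peg 2: []
Peg 3: []

After move 7 (0->3):
Peg 0: [3, 2]
Peg 1: []
Peg 2: []
Peg 3: [1]

Answer: Peg 0: [3, 2]
Peg 1: []
Peg 2: []
Peg 3: [1]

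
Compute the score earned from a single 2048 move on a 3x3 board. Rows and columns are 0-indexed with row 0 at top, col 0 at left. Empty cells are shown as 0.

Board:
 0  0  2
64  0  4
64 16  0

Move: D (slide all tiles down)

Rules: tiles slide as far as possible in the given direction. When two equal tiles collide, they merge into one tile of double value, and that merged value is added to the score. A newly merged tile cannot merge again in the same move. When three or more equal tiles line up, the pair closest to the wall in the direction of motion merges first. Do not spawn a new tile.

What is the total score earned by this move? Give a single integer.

Answer: 128

Derivation:
Slide down:
col 0: [0, 64, 64] -> [0, 0, 128]  score +128 (running 128)
col 1: [0, 0, 16] -> [0, 0, 16]  score +0 (running 128)
col 2: [2, 4, 0] -> [0, 2, 4]  score +0 (running 128)
Board after move:
  0   0   0
  0   0   2
128  16   4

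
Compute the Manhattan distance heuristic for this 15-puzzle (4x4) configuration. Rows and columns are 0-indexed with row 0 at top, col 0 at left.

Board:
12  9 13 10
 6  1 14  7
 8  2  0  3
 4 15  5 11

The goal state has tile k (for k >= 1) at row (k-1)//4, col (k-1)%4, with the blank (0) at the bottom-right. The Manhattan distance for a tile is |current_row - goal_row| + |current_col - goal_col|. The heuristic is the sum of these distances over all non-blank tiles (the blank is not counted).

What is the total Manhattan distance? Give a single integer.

Answer: 46

Derivation:
Tile 12: at (0,0), goal (2,3), distance |0-2|+|0-3| = 5
Tile 9: at (0,1), goal (2,0), distance |0-2|+|1-0| = 3
Tile 13: at (0,2), goal (3,0), distance |0-3|+|2-0| = 5
Tile 10: at (0,3), goal (2,1), distance |0-2|+|3-1| = 4
Tile 6: at (1,0), goal (1,1), distance |1-1|+|0-1| = 1
Tile 1: at (1,1), goal (0,0), distance |1-0|+|1-0| = 2
Tile 14: at (1,2), goal (3,1), distance |1-3|+|2-1| = 3
Tile 7: at (1,3), goal (1,2), distance |1-1|+|3-2| = 1
Tile 8: at (2,0), goal (1,3), distance |2-1|+|0-3| = 4
Tile 2: at (2,1), goal (0,1), distance |2-0|+|1-1| = 2
Tile 3: at (2,3), goal (0,2), distance |2-0|+|3-2| = 3
Tile 4: at (3,0), goal (0,3), distance |3-0|+|0-3| = 6
Tile 15: at (3,1), goal (3,2), distance |3-3|+|1-2| = 1
Tile 5: at (3,2), goal (1,0), distance |3-1|+|2-0| = 4
Tile 11: at (3,3), goal (2,2), distance |3-2|+|3-2| = 2
Sum: 5 + 3 + 5 + 4 + 1 + 2 + 3 + 1 + 4 + 2 + 3 + 6 + 1 + 4 + 2 = 46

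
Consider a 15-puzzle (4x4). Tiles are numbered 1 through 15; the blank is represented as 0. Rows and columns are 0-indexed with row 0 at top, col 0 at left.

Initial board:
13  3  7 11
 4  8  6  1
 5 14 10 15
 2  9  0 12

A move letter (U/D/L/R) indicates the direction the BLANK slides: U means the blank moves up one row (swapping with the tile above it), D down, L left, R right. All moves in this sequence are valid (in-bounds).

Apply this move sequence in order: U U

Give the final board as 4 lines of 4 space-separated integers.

After move 1 (U):
13  3  7 11
 4  8  6  1
 5 14  0 15
 2  9 10 12

After move 2 (U):
13  3  7 11
 4  8  0  1
 5 14  6 15
 2  9 10 12

Answer: 13  3  7 11
 4  8  0  1
 5 14  6 15
 2  9 10 12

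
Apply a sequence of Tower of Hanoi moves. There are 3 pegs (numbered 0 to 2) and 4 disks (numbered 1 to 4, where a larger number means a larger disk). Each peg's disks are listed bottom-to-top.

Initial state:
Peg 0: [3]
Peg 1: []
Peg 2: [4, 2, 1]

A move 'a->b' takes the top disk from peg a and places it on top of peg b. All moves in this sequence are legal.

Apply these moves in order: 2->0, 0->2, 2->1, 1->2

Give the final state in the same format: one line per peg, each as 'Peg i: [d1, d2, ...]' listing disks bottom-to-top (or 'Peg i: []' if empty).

Answer: Peg 0: [3]
Peg 1: []
Peg 2: [4, 2, 1]

Derivation:
After move 1 (2->0):
Peg 0: [3, 1]
Peg 1: []
Peg 2: [4, 2]

After move 2 (0->2):
Peg 0: [3]
Peg 1: []
Peg 2: [4, 2, 1]

After move 3 (2->1):
Peg 0: [3]
Peg 1: [1]
Peg 2: [4, 2]

After move 4 (1->2):
Peg 0: [3]
Peg 1: []
Peg 2: [4, 2, 1]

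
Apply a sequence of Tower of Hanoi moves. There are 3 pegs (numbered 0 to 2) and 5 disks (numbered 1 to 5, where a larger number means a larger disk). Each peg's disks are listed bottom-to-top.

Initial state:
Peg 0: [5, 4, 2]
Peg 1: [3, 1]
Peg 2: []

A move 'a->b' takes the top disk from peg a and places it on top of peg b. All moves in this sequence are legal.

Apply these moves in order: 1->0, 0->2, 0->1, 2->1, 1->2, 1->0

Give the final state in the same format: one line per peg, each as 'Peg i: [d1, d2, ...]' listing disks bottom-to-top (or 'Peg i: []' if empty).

After move 1 (1->0):
Peg 0: [5, 4, 2, 1]
Peg 1: [3]
Peg 2: []

After move 2 (0->2):
Peg 0: [5, 4, 2]
Peg 1: [3]
Peg 2: [1]

After move 3 (0->1):
Peg 0: [5, 4]
Peg 1: [3, 2]
Peg 2: [1]

After move 4 (2->1):
Peg 0: [5, 4]
Peg 1: [3, 2, 1]
Peg 2: []

After move 5 (1->2):
Peg 0: [5, 4]
Peg 1: [3, 2]
Peg 2: [1]

After move 6 (1->0):
Peg 0: [5, 4, 2]
Peg 1: [3]
Peg 2: [1]

Answer: Peg 0: [5, 4, 2]
Peg 1: [3]
Peg 2: [1]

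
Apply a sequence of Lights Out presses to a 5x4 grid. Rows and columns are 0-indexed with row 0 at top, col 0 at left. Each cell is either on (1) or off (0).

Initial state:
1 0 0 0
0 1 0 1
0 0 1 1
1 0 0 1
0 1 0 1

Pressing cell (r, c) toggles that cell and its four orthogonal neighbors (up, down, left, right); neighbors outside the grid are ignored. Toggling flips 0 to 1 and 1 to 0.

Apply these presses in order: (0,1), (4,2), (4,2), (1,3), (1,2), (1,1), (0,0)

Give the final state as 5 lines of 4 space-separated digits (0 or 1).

Answer: 1 1 0 1
0 0 1 1
0 1 0 0
1 0 0 1
0 1 0 1

Derivation:
After press 1 at (0,1):
0 1 1 0
0 0 0 1
0 0 1 1
1 0 0 1
0 1 0 1

After press 2 at (4,2):
0 1 1 0
0 0 0 1
0 0 1 1
1 0 1 1
0 0 1 0

After press 3 at (4,2):
0 1 1 0
0 0 0 1
0 0 1 1
1 0 0 1
0 1 0 1

After press 4 at (1,3):
0 1 1 1
0 0 1 0
0 0 1 0
1 0 0 1
0 1 0 1

After press 5 at (1,2):
0 1 0 1
0 1 0 1
0 0 0 0
1 0 0 1
0 1 0 1

After press 6 at (1,1):
0 0 0 1
1 0 1 1
0 1 0 0
1 0 0 1
0 1 0 1

After press 7 at (0,0):
1 1 0 1
0 0 1 1
0 1 0 0
1 0 0 1
0 1 0 1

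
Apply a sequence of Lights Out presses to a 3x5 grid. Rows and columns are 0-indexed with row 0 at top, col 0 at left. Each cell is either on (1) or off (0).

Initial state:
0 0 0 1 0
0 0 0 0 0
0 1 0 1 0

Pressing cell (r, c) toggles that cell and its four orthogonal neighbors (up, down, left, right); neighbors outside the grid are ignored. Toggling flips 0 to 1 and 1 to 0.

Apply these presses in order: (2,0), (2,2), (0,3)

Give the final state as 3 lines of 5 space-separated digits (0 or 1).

Answer: 0 0 1 0 1
1 0 1 1 0
1 1 1 0 0

Derivation:
After press 1 at (2,0):
0 0 0 1 0
1 0 0 0 0
1 0 0 1 0

After press 2 at (2,2):
0 0 0 1 0
1 0 1 0 0
1 1 1 0 0

After press 3 at (0,3):
0 0 1 0 1
1 0 1 1 0
1 1 1 0 0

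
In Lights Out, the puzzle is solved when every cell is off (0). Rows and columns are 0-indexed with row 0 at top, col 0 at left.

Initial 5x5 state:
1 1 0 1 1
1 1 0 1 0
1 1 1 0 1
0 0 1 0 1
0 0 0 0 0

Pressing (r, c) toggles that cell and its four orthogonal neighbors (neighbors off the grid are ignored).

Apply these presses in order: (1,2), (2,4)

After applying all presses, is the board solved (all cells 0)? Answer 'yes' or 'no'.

After press 1 at (1,2):
1 1 1 1 1
1 0 1 0 0
1 1 0 0 1
0 0 1 0 1
0 0 0 0 0

After press 2 at (2,4):
1 1 1 1 1
1 0 1 0 1
1 1 0 1 0
0 0 1 0 0
0 0 0 0 0

Lights still on: 12

Answer: no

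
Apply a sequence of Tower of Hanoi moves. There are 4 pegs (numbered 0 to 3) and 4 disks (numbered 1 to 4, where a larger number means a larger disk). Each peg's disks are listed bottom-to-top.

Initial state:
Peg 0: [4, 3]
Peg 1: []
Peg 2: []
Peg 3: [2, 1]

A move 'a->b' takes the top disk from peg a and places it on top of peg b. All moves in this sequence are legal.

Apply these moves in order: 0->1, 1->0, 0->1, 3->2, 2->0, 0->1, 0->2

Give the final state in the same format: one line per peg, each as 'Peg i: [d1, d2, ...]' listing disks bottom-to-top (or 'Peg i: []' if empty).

Answer: Peg 0: []
Peg 1: [3, 1]
Peg 2: [4]
Peg 3: [2]

Derivation:
After move 1 (0->1):
Peg 0: [4]
Peg 1: [3]
Peg 2: []
Peg 3: [2, 1]

After move 2 (1->0):
Peg 0: [4, 3]
Peg 1: []
Peg 2: []
Peg 3: [2, 1]

After move 3 (0->1):
Peg 0: [4]
Peg 1: [3]
Peg 2: []
Peg 3: [2, 1]

After move 4 (3->2):
Peg 0: [4]
Peg 1: [3]
Peg 2: [1]
Peg 3: [2]

After move 5 (2->0):
Peg 0: [4, 1]
Peg 1: [3]
Peg 2: []
Peg 3: [2]

After move 6 (0->1):
Peg 0: [4]
Peg 1: [3, 1]
Peg 2: []
Peg 3: [2]

After move 7 (0->2):
Peg 0: []
Peg 1: [3, 1]
Peg 2: [4]
Peg 3: [2]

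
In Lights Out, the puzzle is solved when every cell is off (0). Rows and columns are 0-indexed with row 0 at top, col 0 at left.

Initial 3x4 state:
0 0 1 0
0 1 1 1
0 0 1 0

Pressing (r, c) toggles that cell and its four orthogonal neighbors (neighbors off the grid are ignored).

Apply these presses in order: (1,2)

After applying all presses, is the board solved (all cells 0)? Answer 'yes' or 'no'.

After press 1 at (1,2):
0 0 0 0
0 0 0 0
0 0 0 0

Lights still on: 0

Answer: yes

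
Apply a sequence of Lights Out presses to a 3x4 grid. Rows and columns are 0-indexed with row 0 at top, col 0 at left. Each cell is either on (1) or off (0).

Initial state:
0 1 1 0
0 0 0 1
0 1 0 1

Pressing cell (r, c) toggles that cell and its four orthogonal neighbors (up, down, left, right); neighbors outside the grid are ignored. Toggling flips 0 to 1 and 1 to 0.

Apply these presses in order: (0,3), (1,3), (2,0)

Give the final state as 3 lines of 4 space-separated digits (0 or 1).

Answer: 0 1 0 0
1 0 1 1
1 0 0 0

Derivation:
After press 1 at (0,3):
0 1 0 1
0 0 0 0
0 1 0 1

After press 2 at (1,3):
0 1 0 0
0 0 1 1
0 1 0 0

After press 3 at (2,0):
0 1 0 0
1 0 1 1
1 0 0 0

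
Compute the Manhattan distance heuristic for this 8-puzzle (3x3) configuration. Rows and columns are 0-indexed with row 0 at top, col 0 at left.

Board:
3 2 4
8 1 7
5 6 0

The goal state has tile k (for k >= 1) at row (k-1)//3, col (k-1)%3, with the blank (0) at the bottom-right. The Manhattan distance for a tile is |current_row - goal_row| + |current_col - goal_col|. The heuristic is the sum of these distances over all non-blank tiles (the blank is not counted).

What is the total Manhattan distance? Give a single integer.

Tile 3: (0,0)->(0,2) = 2
Tile 2: (0,1)->(0,1) = 0
Tile 4: (0,2)->(1,0) = 3
Tile 8: (1,0)->(2,1) = 2
Tile 1: (1,1)->(0,0) = 2
Tile 7: (1,2)->(2,0) = 3
Tile 5: (2,0)->(1,1) = 2
Tile 6: (2,1)->(1,2) = 2
Sum: 2 + 0 + 3 + 2 + 2 + 3 + 2 + 2 = 16

Answer: 16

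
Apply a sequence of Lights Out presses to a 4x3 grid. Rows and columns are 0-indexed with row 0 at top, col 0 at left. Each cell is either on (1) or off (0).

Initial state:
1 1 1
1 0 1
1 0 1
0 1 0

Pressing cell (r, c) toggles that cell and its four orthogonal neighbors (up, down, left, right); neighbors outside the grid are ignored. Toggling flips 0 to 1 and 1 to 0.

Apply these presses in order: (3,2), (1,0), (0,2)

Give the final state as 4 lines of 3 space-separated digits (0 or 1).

After press 1 at (3,2):
1 1 1
1 0 1
1 0 0
0 0 1

After press 2 at (1,0):
0 1 1
0 1 1
0 0 0
0 0 1

After press 3 at (0,2):
0 0 0
0 1 0
0 0 0
0 0 1

Answer: 0 0 0
0 1 0
0 0 0
0 0 1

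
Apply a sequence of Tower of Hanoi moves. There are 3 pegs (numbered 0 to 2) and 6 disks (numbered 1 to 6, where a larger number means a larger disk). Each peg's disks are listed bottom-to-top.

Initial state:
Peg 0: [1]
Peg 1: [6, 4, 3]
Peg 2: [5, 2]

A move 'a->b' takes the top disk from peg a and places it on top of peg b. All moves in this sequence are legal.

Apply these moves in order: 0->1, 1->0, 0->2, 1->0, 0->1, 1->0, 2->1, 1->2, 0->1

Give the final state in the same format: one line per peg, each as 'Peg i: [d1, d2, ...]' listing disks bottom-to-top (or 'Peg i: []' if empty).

After move 1 (0->1):
Peg 0: []
Peg 1: [6, 4, 3, 1]
Peg 2: [5, 2]

After move 2 (1->0):
Peg 0: [1]
Peg 1: [6, 4, 3]
Peg 2: [5, 2]

After move 3 (0->2):
Peg 0: []
Peg 1: [6, 4, 3]
Peg 2: [5, 2, 1]

After move 4 (1->0):
Peg 0: [3]
Peg 1: [6, 4]
Peg 2: [5, 2, 1]

After move 5 (0->1):
Peg 0: []
Peg 1: [6, 4, 3]
Peg 2: [5, 2, 1]

After move 6 (1->0):
Peg 0: [3]
Peg 1: [6, 4]
Peg 2: [5, 2, 1]

After move 7 (2->1):
Peg 0: [3]
Peg 1: [6, 4, 1]
Peg 2: [5, 2]

After move 8 (1->2):
Peg 0: [3]
Peg 1: [6, 4]
Peg 2: [5, 2, 1]

After move 9 (0->1):
Peg 0: []
Peg 1: [6, 4, 3]
Peg 2: [5, 2, 1]

Answer: Peg 0: []
Peg 1: [6, 4, 3]
Peg 2: [5, 2, 1]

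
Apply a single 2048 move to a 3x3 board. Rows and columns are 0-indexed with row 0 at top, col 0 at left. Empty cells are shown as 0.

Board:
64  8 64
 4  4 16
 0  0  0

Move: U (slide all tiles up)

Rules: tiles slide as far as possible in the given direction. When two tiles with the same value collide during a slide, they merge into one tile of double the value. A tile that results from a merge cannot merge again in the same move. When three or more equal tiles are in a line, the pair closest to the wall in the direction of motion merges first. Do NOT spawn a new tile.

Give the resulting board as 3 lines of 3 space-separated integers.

Slide up:
col 0: [64, 4, 0] -> [64, 4, 0]
col 1: [8, 4, 0] -> [8, 4, 0]
col 2: [64, 16, 0] -> [64, 16, 0]

Answer: 64  8 64
 4  4 16
 0  0  0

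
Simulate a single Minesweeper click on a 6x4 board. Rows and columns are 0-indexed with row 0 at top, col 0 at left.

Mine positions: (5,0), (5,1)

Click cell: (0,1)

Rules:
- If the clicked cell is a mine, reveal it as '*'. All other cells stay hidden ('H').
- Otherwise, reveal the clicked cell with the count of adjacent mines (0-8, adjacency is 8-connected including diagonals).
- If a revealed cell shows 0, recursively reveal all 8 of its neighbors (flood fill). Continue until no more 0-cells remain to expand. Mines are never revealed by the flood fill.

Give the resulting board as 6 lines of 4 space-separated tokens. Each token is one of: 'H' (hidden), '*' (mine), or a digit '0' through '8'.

0 0 0 0
0 0 0 0
0 0 0 0
0 0 0 0
2 2 1 0
H H 1 0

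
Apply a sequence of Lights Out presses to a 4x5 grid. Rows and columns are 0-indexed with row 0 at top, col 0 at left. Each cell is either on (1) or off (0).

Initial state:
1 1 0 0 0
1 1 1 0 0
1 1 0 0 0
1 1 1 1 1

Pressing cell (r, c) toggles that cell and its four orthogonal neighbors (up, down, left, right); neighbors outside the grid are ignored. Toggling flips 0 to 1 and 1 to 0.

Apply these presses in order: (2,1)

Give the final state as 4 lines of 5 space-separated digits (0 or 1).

Answer: 1 1 0 0 0
1 0 1 0 0
0 0 1 0 0
1 0 1 1 1

Derivation:
After press 1 at (2,1):
1 1 0 0 0
1 0 1 0 0
0 0 1 0 0
1 0 1 1 1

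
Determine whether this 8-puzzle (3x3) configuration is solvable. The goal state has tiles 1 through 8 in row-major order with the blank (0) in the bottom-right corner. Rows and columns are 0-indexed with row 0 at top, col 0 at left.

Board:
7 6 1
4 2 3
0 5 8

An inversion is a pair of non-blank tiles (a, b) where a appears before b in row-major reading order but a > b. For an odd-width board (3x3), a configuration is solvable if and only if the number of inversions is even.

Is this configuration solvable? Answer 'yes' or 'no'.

Answer: no

Derivation:
Inversions (pairs i<j in row-major order where tile[i] > tile[j] > 0): 13
13 is odd, so the puzzle is not solvable.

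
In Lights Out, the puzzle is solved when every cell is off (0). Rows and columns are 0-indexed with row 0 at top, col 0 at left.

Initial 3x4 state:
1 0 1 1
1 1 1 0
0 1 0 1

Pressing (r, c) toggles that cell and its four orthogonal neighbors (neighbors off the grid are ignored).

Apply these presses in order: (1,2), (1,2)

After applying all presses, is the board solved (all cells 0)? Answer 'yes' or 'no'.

Answer: no

Derivation:
After press 1 at (1,2):
1 0 0 1
1 0 0 1
0 1 1 1

After press 2 at (1,2):
1 0 1 1
1 1 1 0
0 1 0 1

Lights still on: 8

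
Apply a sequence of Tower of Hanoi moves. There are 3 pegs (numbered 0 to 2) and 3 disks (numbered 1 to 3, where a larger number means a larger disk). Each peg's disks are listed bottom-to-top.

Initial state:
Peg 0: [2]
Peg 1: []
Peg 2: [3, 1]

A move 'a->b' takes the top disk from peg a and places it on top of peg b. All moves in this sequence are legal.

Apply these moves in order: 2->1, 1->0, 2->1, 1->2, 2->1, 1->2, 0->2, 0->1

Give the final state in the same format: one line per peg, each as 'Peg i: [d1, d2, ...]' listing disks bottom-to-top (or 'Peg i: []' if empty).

After move 1 (2->1):
Peg 0: [2]
Peg 1: [1]
Peg 2: [3]

After move 2 (1->0):
Peg 0: [2, 1]
Peg 1: []
Peg 2: [3]

After move 3 (2->1):
Peg 0: [2, 1]
Peg 1: [3]
Peg 2: []

After move 4 (1->2):
Peg 0: [2, 1]
Peg 1: []
Peg 2: [3]

After move 5 (2->1):
Peg 0: [2, 1]
Peg 1: [3]
Peg 2: []

After move 6 (1->2):
Peg 0: [2, 1]
Peg 1: []
Peg 2: [3]

After move 7 (0->2):
Peg 0: [2]
Peg 1: []
Peg 2: [3, 1]

After move 8 (0->1):
Peg 0: []
Peg 1: [2]
Peg 2: [3, 1]

Answer: Peg 0: []
Peg 1: [2]
Peg 2: [3, 1]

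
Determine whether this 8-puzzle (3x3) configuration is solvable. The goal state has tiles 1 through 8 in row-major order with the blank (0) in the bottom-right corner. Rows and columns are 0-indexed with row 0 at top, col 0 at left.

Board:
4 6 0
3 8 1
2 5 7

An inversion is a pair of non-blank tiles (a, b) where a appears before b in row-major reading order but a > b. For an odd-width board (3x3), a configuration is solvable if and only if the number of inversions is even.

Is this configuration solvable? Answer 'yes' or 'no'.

Answer: no

Derivation:
Inversions (pairs i<j in row-major order where tile[i] > tile[j] > 0): 13
13 is odd, so the puzzle is not solvable.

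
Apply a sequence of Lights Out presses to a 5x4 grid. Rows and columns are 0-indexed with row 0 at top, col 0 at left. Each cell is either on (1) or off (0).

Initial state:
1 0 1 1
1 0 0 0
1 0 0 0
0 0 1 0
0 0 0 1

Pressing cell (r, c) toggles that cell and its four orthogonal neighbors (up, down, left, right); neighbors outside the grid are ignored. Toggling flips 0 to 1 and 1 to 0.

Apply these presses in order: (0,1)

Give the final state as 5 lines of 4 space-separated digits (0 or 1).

Answer: 0 1 0 1
1 1 0 0
1 0 0 0
0 0 1 0
0 0 0 1

Derivation:
After press 1 at (0,1):
0 1 0 1
1 1 0 0
1 0 0 0
0 0 1 0
0 0 0 1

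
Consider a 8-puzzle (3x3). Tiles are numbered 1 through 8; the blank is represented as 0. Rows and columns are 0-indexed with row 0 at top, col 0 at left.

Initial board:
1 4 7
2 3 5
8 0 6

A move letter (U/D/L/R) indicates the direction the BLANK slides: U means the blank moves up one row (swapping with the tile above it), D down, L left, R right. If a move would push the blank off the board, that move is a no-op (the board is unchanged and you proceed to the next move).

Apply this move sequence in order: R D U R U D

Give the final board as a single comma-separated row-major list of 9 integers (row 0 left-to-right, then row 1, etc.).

After move 1 (R):
1 4 7
2 3 5
8 6 0

After move 2 (D):
1 4 7
2 3 5
8 6 0

After move 3 (U):
1 4 7
2 3 0
8 6 5

After move 4 (R):
1 4 7
2 3 0
8 6 5

After move 5 (U):
1 4 0
2 3 7
8 6 5

After move 6 (D):
1 4 7
2 3 0
8 6 5

Answer: 1, 4, 7, 2, 3, 0, 8, 6, 5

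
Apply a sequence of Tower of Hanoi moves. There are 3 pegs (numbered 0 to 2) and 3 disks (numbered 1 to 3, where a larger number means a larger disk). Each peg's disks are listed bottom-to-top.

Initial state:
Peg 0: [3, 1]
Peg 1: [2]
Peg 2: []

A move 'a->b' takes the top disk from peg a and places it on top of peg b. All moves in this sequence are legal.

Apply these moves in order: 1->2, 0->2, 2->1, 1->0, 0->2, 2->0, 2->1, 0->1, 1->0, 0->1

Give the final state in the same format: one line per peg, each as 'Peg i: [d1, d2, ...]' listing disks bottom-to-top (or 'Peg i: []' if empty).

After move 1 (1->2):
Peg 0: [3, 1]
Peg 1: []
Peg 2: [2]

After move 2 (0->2):
Peg 0: [3]
Peg 1: []
Peg 2: [2, 1]

After move 3 (2->1):
Peg 0: [3]
Peg 1: [1]
Peg 2: [2]

After move 4 (1->0):
Peg 0: [3, 1]
Peg 1: []
Peg 2: [2]

After move 5 (0->2):
Peg 0: [3]
Peg 1: []
Peg 2: [2, 1]

After move 6 (2->0):
Peg 0: [3, 1]
Peg 1: []
Peg 2: [2]

After move 7 (2->1):
Peg 0: [3, 1]
Peg 1: [2]
Peg 2: []

After move 8 (0->1):
Peg 0: [3]
Peg 1: [2, 1]
Peg 2: []

After move 9 (1->0):
Peg 0: [3, 1]
Peg 1: [2]
Peg 2: []

After move 10 (0->1):
Peg 0: [3]
Peg 1: [2, 1]
Peg 2: []

Answer: Peg 0: [3]
Peg 1: [2, 1]
Peg 2: []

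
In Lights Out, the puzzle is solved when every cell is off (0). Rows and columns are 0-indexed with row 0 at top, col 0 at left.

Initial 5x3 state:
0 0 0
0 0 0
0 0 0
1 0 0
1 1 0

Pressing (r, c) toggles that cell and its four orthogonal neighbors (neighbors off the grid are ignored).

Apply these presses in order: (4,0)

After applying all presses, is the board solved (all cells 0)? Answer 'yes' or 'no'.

Answer: yes

Derivation:
After press 1 at (4,0):
0 0 0
0 0 0
0 0 0
0 0 0
0 0 0

Lights still on: 0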